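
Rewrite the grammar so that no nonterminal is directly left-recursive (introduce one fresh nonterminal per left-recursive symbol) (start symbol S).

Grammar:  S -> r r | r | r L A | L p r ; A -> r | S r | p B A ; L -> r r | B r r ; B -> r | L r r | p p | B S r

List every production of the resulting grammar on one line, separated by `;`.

S -> r r | r | r L A | L p r; A -> r | S r | p B A; L -> r r | B r r; B -> r B' | L r r B' | p p B'; B' -> S r B' | eps

B is directly left-recursive.
For B: α = {S r}, β = {r, L r r, p p}. Rewrite as B → β B' and B' → α B' | ε.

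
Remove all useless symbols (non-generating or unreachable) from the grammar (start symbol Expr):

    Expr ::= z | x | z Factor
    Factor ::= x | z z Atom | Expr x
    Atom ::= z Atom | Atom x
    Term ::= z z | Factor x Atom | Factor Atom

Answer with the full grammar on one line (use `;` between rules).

Generating nonterminals: {Expr, Factor, Term}.
Reachable from Expr after that: {Expr, Factor}.
Removed useless symbols: {Atom, Term} and every production mentioning them.

Expr ::= z | x | z Factor; Factor ::= x | Expr x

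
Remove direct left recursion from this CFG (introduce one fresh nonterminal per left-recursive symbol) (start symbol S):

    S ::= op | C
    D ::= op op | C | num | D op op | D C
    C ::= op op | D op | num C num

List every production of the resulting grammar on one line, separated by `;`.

S ::= op | C; D ::= op op D' | C D' | num D'; C ::= op op | D op | num C num; D' ::= op op D' | C D' | ε

D is directly left-recursive.
For D: α = {op op, C}, β = {op op, C, num}. Rewrite as D → β D' and D' → α D' | ε.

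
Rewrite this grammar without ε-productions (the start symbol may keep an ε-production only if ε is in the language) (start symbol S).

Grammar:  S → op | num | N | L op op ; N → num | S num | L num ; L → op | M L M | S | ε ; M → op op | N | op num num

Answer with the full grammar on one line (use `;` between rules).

The nullable symbols are {L}.
ε ∉ L(G), so no ε-production is kept.
Add the nullable-subset variants: S → L op op gives L op op | op op. L → M L M gives M L M | M M.

S → op | num | N | L op op | op op; N → num | S num | L num; L → op | M L M | M M | S; M → op op | N | op num num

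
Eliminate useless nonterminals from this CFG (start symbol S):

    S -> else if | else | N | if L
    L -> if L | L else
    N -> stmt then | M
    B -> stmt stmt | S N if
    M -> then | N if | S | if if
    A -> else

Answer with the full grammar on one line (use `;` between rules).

S -> else if | else | N; N -> stmt then | M; M -> then | N if | S | if if

Generating nonterminals: {A, B, M, N, S}.
Reachable from S after that: {M, N, S}.
Removed useless symbols: {A, B, L} and every production mentioning them.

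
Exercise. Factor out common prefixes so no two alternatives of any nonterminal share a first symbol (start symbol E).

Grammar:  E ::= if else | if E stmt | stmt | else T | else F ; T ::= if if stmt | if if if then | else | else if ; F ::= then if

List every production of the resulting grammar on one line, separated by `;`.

E ::= stmt | if E' | else E''; T ::= if if T' | else T''; F ::= then if; E' ::= else | E stmt; E'' ::= T | F; T' ::= stmt | if then; T'' ::= ε | if

E has alternatives sharing prefix 'if': factor to E → if E' with E' → else | E stmt.
E has alternatives sharing prefix 'else': factor to E → else E'' with E'' → T | F.
T has alternatives sharing prefix 'if if': factor to T → if if T' with T' → stmt | if then.
T has alternatives sharing prefix 'else': factor to T → else T'' with T'' → ε | if.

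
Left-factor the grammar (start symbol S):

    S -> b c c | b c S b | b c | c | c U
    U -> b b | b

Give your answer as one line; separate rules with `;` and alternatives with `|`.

S has alternatives sharing prefix 'b c': factor to S → b c S' with S' → c | S b | ε.
S has alternatives sharing prefix 'c': factor to S → c S'' with S'' → ε | U.
U has alternatives sharing prefix 'b': factor to U → b U' with U' → b | ε.

S -> b c S' | c S''; U -> b U'; S' -> c | S b | ε; S'' -> ε | U; U' -> b | ε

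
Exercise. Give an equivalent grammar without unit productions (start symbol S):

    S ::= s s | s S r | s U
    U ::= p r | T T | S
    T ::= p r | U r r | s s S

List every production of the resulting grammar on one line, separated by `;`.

Unit pairs: U ⇒* {S}.
For every A with A ⇒* B via unit rules, add B's non-unit alternatives to A; then delete every rule of the form X → Y.

S ::= s s | s S r | s U; U ::= p r | T T | s s | s S r | s U; T ::= p r | U r r | s s S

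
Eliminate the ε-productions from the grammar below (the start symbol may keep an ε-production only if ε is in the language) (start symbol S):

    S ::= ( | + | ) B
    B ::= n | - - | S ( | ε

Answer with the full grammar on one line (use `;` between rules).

Nullable set = {B}.
ε ∉ L(G), so no ε-production is kept.
Add the nullable-subset variants: S → ) B gives ) B | ).

S ::= ( | + | ) B | ); B ::= n | - - | S (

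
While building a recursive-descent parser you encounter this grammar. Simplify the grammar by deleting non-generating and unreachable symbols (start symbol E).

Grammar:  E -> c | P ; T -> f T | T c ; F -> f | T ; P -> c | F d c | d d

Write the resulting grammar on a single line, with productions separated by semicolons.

Generating nonterminals: {E, F, P}.
Reachable from E after that: {E, F, P}.
Removed useless symbols: {T} and every production mentioning them.

E -> c | P; F -> f; P -> c | F d c | d d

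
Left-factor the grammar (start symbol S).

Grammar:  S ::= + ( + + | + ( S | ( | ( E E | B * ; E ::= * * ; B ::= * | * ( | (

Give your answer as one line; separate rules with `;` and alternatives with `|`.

S has alternatives sharing prefix '+ (': factor to S → + ( S' with S' → + + | S.
S has alternatives sharing prefix '(': factor to S → ( S'' with S'' → ε | E E.
B has alternatives sharing prefix '*': factor to B → * B' with B' → ε | (.

S ::= B * | + ( S' | ( S''; E ::= * *; B ::= ( | * B'; S' ::= + + | S; S'' ::= ε | E E; B' ::= ε | (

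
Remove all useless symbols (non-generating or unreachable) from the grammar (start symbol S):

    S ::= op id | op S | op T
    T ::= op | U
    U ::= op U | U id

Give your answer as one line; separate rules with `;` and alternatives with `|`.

Generating nonterminals: {S, T}.
Reachable from S after that: {S, T}.
Removed useless symbols: {U} and every production mentioning them.

S ::= op id | op S | op T; T ::= op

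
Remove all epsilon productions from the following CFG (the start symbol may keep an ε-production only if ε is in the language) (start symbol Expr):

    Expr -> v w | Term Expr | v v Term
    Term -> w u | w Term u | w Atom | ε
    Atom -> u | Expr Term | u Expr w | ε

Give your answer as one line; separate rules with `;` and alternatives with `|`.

Expr -> v w | Term Expr | v v Term | v v; Term -> w u | w Term u | w Atom | w; Atom -> u | Expr Term | Expr | u Expr w

The nullable symbols are {Atom, Term}.
ε ∉ L(G), so no ε-production is kept.
Add the nullable-subset variants: Expr → v v Term gives v v Term | v v. Term → w Atom gives w Atom | w. Atom → Expr Term gives Expr Term | Expr.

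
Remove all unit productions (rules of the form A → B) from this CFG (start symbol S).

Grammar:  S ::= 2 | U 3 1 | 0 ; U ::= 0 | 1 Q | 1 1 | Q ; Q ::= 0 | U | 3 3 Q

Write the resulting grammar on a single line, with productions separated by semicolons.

Unit pairs: Q ⇒* {U}; U ⇒* {Q}.
Replace each nonterminal's rules with the union of the non-unit rules of every nonterminal it unit-derives.

S ::= 2 | U 3 1 | 0; U ::= 0 | 1 Q | 1 1 | 3 3 Q; Q ::= 0 | 1 Q | 1 1 | 3 3 Q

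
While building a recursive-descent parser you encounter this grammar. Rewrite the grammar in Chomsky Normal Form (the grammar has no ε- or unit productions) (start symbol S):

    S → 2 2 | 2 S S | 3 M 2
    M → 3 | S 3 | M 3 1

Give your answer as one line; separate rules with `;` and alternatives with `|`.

Introduce a nonterminal for each terminal appearing in a rule of length ≥ 2: X1 → 2, X2 → 3, X3 → 1.
Binarize each right-hand side of length ≥ 3 by chaining fresh nonterminals (Y1, Y2, …): affected rules were S → X1 S S; S → X2 M X1; M → M X2 X3.

S → X1 X1 | X1 Y1 | X2 Y2; M → 3 | S X2 | M Y3; X1 → 2; X2 → 3; X3 → 1; Y1 → S S; Y2 → M X1; Y3 → X2 X3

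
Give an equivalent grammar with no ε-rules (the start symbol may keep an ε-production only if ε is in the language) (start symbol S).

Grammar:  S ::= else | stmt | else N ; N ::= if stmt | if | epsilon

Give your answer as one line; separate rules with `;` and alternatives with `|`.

S ::= else | stmt | else N; N ::= if stmt | if

The nullable symbols are {N}.
ε ∉ L(G), so no ε-production is kept.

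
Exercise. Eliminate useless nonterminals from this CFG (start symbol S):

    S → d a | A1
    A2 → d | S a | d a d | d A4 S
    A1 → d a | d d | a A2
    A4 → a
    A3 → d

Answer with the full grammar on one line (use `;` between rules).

Generating nonterminals: {A1, A2, A3, A4, S}.
Reachable from S after that: {A1, A2, A4, S}.
Removed useless symbols: {A3} and every production mentioning them.

S → d a | A1; A2 → d | S a | d a d | d A4 S; A1 → d a | d d | a A2; A4 → a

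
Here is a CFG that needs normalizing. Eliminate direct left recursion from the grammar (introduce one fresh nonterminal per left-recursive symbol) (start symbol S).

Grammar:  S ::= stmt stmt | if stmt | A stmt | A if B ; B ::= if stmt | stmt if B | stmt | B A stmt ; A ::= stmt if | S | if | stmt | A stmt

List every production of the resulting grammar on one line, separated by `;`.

S ::= stmt stmt | if stmt | A stmt | A if B; B ::= if stmt B' | stmt if B B' | stmt B'; A ::= stmt if A' | S A' | if A' | stmt A'; B' ::= A stmt B' | eps; A' ::= stmt A' | eps

B, A are directly left-recursive.
For B: α = {A stmt}, β = {if stmt, stmt if B, stmt}. Rewrite as B → β B' and B' → α B' | ε.
For A: α = {stmt}, β = {stmt if, S, if, stmt}. Rewrite as A → β A' and A' → α A' | ε.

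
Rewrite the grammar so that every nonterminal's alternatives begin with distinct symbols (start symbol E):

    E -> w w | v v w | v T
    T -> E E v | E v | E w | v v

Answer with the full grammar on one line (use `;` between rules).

E -> w w | v E'; T -> v v | E T'; E' -> v w | T; T' -> E v | v | w

E has alternatives sharing prefix 'v': factor to E → v E' with E' → v w | T.
T has alternatives sharing prefix 'E': factor to T → E T' with T' → E v | v | w.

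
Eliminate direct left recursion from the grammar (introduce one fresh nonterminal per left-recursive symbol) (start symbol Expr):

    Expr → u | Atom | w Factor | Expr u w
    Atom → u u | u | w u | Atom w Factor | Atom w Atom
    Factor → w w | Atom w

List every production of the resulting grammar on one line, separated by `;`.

Directly left-recursive nonterminals: Expr, Atom.
For Expr: α = {u w}, β = {u, Atom, w Factor}. Rewrite as Expr → β Expr1 and Expr1 → α Expr1 | ε.
For Atom: α = {w Factor, w Atom}, β = {u u, u, w u}. Rewrite as Atom → β Atom1 and Atom1 → α Atom1 | ε.

Expr → u Expr1 | Atom Expr1 | w Factor Expr1; Atom → u u Atom1 | u Atom1 | w u Atom1; Factor → w w | Atom w; Expr1 → u w Expr1 | ε; Atom1 → w Factor Atom1 | w Atom Atom1 | ε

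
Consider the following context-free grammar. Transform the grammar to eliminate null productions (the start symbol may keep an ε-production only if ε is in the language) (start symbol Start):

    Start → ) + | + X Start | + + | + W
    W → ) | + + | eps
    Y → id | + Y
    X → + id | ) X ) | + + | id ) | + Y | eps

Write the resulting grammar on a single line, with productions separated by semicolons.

Start → ) + | + X Start | + Start | + + | + W | +; W → ) | + +; Y → id | + Y; X → + id | ) X ) | ) ) | + + | id ) | + Y

Nullable set = {W, X}.
ε ∉ L(G), so no ε-production is kept.
Expand every rule over subsets of its nullable positions: Start → + X Start gives + X Start | + Start. Start → + W gives + W | +. X → ) X ) gives ) X ) | ) ).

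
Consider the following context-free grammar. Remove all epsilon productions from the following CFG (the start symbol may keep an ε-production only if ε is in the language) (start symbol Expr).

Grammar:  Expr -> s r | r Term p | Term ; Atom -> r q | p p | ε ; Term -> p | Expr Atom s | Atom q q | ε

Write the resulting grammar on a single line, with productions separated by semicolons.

The nullable symbols are {Atom, Expr, Term}.
ε ∈ L(G) since Expr is nullable, so keep Expr → ε.
Expand every rule over subsets of its nullable positions: Expr → r Term p gives r Term p | r p. Term → Expr Atom s gives Expr Atom s | Expr s | Atom s | s. Term → Atom q q gives Atom q q | q q.

Expr -> s r | r Term p | r p | Term | ε; Atom -> r q | p p; Term -> p | Expr Atom s | Expr s | Atom s | s | Atom q q | q q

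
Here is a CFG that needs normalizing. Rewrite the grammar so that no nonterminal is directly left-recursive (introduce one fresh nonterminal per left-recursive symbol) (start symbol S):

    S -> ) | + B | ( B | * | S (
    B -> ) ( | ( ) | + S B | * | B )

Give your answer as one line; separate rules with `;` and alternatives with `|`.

Left recursion appears on S, B.
For S: α = {(}, β = {), + B, ( B, *}. Rewrite as S → β S' and S' → α S' | ε.
For B: α = {)}, β = {) (, ( ), + S B, *}. Rewrite as B → β B' and B' → α B' | ε.

S -> ) S' | + B S' | ( B S' | * S'; B -> ) ( B' | ( ) B' | + S B B' | * B'; S' -> ( S' | ε; B' -> ) B' | ε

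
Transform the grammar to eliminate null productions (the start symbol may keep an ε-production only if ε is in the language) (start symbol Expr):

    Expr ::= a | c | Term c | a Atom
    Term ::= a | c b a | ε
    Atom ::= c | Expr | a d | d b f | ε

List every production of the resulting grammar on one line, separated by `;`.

The nullable symbols are {Atom, Term}.
ε ∉ L(G), so no ε-production is kept.

Expr ::= a | c | Term c | a Atom; Term ::= a | c b a; Atom ::= c | Expr | a d | d b f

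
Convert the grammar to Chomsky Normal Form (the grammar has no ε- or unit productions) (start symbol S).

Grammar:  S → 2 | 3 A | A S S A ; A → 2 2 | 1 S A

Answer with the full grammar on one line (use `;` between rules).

S → 2 | X1 A | A Y1; A → X2 X2 | X3 Y3; X1 → 3; X2 → 2; X3 → 1; Y1 → S Y2; Y2 → S A; Y3 → S A

Introduce a nonterminal for each terminal appearing in a rule of length ≥ 2: X1 → 3, X2 → 2, X3 → 1.
Binarize each right-hand side of length ≥ 3 by chaining fresh nonterminals (Y1, Y2, …): affected rules were S → A S S A; A → X3 S A.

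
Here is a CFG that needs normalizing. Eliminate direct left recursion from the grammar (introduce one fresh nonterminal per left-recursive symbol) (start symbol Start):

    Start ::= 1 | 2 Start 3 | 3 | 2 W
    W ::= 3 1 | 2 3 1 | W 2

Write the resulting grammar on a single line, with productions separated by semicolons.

Start ::= 1 | 2 Start 3 | 3 | 2 W; W ::= 3 1 W1 | 2 3 1 W1; W1 ::= 2 W1 | ε

W is directly left-recursive.
For W: α = {2}, β = {3 1, 2 3 1}. Rewrite as W → β W1 and W1 → α W1 | ε.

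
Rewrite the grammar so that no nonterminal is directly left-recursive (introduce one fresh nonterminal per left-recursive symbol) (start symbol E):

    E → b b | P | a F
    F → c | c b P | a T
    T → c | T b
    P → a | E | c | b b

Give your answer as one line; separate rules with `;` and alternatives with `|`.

Left recursion appears on T.
For T: α = {b}, β = {c}. Rewrite as T → β T' and T' → α T' | ε.

E → b b | P | a F; F → c | c b P | a T; T → c T'; P → a | E | c | b b; T' → b T' | ε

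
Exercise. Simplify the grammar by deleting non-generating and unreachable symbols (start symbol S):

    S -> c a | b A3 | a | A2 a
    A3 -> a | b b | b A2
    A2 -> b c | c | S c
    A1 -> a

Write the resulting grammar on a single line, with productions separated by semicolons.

Generating nonterminals: {A1, A2, A3, S}.
Reachable from S after that: {A2, A3, S}.
Removed useless symbols: {A1} and every production mentioning them.

S -> c a | b A3 | a | A2 a; A3 -> a | b b | b A2; A2 -> b c | c | S c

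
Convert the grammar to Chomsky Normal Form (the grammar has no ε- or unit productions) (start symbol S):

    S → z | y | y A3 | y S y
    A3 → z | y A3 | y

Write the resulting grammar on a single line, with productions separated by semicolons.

Introduce a nonterminal for each terminal appearing in a rule of length ≥ 2: X1 → y.
Binarize each right-hand side of length ≥ 3 by chaining fresh nonterminals (Y1, Y2, …): affected rules were S → X1 S X1.

S → z | y | X1 A3 | X1 Y1; A3 → z | X1 A3 | y; X1 → y; Y1 → S X1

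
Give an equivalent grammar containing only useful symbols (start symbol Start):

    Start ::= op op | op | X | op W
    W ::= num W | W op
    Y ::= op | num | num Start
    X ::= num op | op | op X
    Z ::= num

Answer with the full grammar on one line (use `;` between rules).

Generating nonterminals: {Start, X, Y, Z}.
Reachable from Start after that: {Start, X}.
Removed useless symbols: {W, Y, Z} and every production mentioning them.

Start ::= op op | op | X; X ::= num op | op | op X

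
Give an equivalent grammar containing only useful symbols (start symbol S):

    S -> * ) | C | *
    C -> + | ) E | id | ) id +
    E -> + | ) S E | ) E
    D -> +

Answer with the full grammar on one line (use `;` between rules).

S -> * ) | C | *; C -> + | ) E | id | ) id +; E -> + | ) S E | ) E

Generating nonterminals: {C, D, E, S}.
Reachable from S after that: {C, E, S}.
Removed useless symbols: {D} and every production mentioning them.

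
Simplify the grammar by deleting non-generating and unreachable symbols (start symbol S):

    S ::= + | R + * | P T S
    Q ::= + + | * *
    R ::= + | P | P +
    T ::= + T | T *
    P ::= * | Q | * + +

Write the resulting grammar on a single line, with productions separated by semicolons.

Generating nonterminals: {P, Q, R, S}.
Reachable from S after that: {P, Q, R, S}.
Removed useless symbols: {T} and every production mentioning them.

S ::= + | R + *; Q ::= + + | * *; R ::= + | P | P +; P ::= * | Q | * + +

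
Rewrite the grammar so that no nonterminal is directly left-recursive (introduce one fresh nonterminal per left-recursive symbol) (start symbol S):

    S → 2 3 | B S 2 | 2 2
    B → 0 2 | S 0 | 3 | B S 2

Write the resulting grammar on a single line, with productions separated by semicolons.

Directly left-recursive nonterminal: B.
For B: α = {S 2}, β = {0 2, S 0, 3}. Rewrite as B → β B' and B' → α B' | ε.

S → 2 3 | B S 2 | 2 2; B → 0 2 B' | S 0 B' | 3 B'; B' → S 2 B' | ε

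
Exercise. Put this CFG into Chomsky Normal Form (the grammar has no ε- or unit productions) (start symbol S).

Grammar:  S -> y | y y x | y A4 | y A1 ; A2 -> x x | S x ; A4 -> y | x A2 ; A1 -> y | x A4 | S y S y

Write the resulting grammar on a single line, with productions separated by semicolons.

S -> y | X1 Y1 | X1 A4 | X1 A1; A2 -> X2 X2 | S X2; A4 -> y | X2 A2; A1 -> y | X2 A4 | S Y2; X1 -> y; X2 -> x; Y1 -> X1 X2; Y2 -> X1 Y3; Y3 -> S X1

Introduce a nonterminal for each terminal appearing in a rule of length ≥ 2: X1 → y, X2 → x.
Binarize each right-hand side of length ≥ 3 by chaining fresh nonterminals (Y1, Y2, …): affected rules were S → X1 X1 X2; A1 → S X1 S X1.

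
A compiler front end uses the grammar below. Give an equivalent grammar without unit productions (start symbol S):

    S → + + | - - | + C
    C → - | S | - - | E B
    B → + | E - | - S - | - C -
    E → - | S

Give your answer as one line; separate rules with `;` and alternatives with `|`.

S → + + | - - | + C; C → - | - - | E B | + + | + C; B → + | E - | - S - | - C -; E → - | + + | - - | + C

Unit pairs: C ⇒* {S}; E ⇒* {S}.
For every A with A ⇒* B via unit rules, add B's non-unit alternatives to A; then delete every rule of the form X → Y.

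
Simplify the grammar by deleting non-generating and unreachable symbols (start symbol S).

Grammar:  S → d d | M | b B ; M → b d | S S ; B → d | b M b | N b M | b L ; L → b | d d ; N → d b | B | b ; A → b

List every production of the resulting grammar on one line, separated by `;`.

S → d d | M | b B; M → b d | S S; B → d | b M b | N b M | b L; L → b | d d; N → d b | B | b

Generating nonterminals: {A, B, L, M, N, S}.
Reachable from S after that: {B, L, M, N, S}.
Removed useless symbols: {A} and every production mentioning them.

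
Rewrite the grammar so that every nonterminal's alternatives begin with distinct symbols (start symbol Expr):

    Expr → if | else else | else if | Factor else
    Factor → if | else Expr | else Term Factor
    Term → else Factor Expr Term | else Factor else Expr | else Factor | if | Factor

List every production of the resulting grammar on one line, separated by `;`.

Expr has alternatives sharing prefix 'else': factor to Expr → else Expr1 with Expr1 → else | if.
Factor has alternatives sharing prefix 'else': factor to Factor → else Factor1 with Factor1 → Expr | Term Factor.
Term has alternatives sharing prefix 'else Factor': factor to Term → else Factor Term1 with Term1 → Expr Term | else Expr | ε.

Expr → if | Factor else | else Expr1; Factor → if | else Factor1; Term → if | Factor | else Factor Term1; Expr1 → else | if; Factor1 → Expr | Term Factor; Term1 → Expr Term | else Expr | ε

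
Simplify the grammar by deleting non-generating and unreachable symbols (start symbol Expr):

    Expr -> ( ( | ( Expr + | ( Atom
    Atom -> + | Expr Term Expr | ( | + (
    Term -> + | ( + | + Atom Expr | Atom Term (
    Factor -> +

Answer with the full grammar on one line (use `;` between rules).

Generating nonterminals: {Atom, Expr, Factor, Term}.
Reachable from Expr after that: {Atom, Expr, Term}.
Removed useless symbols: {Factor} and every production mentioning them.

Expr -> ( ( | ( Expr + | ( Atom; Atom -> + | Expr Term Expr | ( | + (; Term -> + | ( + | + Atom Expr | Atom Term (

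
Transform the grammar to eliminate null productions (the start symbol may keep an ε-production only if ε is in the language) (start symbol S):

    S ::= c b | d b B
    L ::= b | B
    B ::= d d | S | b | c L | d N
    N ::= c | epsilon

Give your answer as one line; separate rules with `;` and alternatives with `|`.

Nullable nonterminals: {N}.
ε ∉ L(G), so no ε-production is kept.
Expand every rule over subsets of its nullable positions: B → d N gives d N | d.

S ::= c b | d b B; L ::= b | B; B ::= d d | S | b | c L | d N | d; N ::= c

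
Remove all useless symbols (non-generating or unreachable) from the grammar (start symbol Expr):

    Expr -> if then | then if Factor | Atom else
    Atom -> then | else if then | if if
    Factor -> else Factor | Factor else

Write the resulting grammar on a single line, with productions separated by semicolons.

Generating nonterminals: {Atom, Expr}.
Reachable from Expr after that: {Atom, Expr}.
Removed useless symbols: {Factor} and every production mentioning them.

Expr -> if then | Atom else; Atom -> then | else if then | if if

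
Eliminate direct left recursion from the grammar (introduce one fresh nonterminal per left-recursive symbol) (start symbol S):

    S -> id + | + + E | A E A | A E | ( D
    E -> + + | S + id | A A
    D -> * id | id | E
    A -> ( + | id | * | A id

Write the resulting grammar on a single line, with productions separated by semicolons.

S -> id + | + + E | A E A | A E | ( D; E -> + + | S + id | A A; D -> * id | id | E; A -> ( + A' | id A' | * A'; A' -> id A' | ε

Directly left-recursive nonterminal: A.
For A: α = {id}, β = {( +, id, *}. Rewrite as A → β A' and A' → α A' | ε.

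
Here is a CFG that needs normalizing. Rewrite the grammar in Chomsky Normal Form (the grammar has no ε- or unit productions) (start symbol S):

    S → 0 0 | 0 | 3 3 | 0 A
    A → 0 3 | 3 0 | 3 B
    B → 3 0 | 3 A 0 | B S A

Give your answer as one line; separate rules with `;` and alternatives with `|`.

S → X1 X1 | 0 | X2 X2 | X1 A; A → X1 X2 | X2 X1 | X2 B; B → X2 X1 | X2 Y1 | B Y2; X1 → 0; X2 → 3; Y1 → A X1; Y2 → S A

Introduce a nonterminal for each terminal appearing in a rule of length ≥ 2: X1 → 0, X2 → 3.
Binarize each right-hand side of length ≥ 3 by chaining fresh nonterminals (Y1, Y2, …): affected rules were B → X2 A X1; B → B S A.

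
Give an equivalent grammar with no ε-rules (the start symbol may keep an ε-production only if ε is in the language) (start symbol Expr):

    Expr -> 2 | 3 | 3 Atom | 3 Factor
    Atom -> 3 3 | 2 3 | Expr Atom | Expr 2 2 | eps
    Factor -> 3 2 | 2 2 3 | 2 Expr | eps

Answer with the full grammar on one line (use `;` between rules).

Expr -> 2 | 3 | 3 Atom | 3 Factor; Atom -> 3 3 | 2 3 | Expr Atom | Expr | Expr 2 2; Factor -> 3 2 | 2 2 3 | 2 Expr

Nullable nonterminals: {Atom, Factor}.
ε ∉ L(G), so no ε-production is kept.
Add the nullable-subset variants: Atom → Expr Atom gives Expr Atom | Expr.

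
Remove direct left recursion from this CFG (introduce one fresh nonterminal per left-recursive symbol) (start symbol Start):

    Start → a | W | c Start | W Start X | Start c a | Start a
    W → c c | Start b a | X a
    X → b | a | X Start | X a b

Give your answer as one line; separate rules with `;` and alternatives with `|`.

Left recursion appears on Start, X.
For Start: α = {c a, a}, β = {a, W, c Start, W Start X}. Rewrite as Start → β Start1 and Start1 → α Start1 | ε.
For X: α = {Start, a b}, β = {b, a}. Rewrite as X → β X1 and X1 → α X1 | ε.

Start → a Start1 | W Start1 | c Start Start1 | W Start X Start1; W → c c | Start b a | X a; X → b X1 | a X1; Start1 → c a Start1 | a Start1 | ε; X1 → Start X1 | a b X1 | ε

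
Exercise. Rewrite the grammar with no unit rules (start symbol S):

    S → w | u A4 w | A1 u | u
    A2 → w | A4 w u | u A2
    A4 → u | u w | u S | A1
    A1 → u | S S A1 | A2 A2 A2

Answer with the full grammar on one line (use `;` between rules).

Unit pairs: A4 ⇒* {A1}.
For every A with A ⇒* B via unit rules, add B's non-unit alternatives to A; then delete every rule of the form X → Y.

S → w | u A4 w | A1 u | u; A2 → w | A4 w u | u A2; A4 → u | u w | u S | S S A1 | A2 A2 A2; A1 → u | S S A1 | A2 A2 A2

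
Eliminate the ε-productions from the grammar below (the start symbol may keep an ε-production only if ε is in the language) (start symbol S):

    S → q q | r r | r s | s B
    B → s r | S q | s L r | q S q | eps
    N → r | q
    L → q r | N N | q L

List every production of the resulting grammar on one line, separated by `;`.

S → q q | r r | r s | s B | s; B → s r | S q | s L r | q S q; N → r | q; L → q r | N N | q L

Nullable set = {B}.
ε ∉ L(G), so no ε-production is kept.
Add the nullable-subset variants: S → s B gives s B | s.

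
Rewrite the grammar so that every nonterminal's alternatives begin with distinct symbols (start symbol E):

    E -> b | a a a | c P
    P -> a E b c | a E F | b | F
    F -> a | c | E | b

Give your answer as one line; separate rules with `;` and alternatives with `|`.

E -> b | a a a | c P; P -> b | F | a E P'; F -> a | c | E | b; P' -> b c | F

P has alternatives sharing prefix 'a E': factor to P → a E P' with P' → b c | F.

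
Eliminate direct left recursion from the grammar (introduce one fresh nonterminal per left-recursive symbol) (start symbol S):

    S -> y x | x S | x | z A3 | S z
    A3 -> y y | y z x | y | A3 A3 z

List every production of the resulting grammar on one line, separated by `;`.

S -> y x S' | x S S' | x S' | z A3 S'; A3 -> y y A3' | y z x A3' | y A3'; S' -> z S' | epsilon; A3' -> A3 z A3' | epsilon

S, A3 are directly left-recursive.
For S: α = {z}, β = {y x, x S, x, z A3}. Rewrite as S → β S' and S' → α S' | ε.
For A3: α = {A3 z}, β = {y y, y z x, y}. Rewrite as A3 → β A3' and A3' → α A3' | ε.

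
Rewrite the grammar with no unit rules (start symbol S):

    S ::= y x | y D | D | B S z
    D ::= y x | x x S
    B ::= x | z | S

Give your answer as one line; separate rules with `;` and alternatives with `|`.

Unit pairs: B ⇒* {D, S}; S ⇒* {D}.
For every A with A ⇒* B via unit rules, add B's non-unit alternatives to A; then delete every rule of the form X → Y.

S ::= y x | x x S | y D | B S z; D ::= y x | x x S; B ::= x | z | y x | x x S | y D | B S z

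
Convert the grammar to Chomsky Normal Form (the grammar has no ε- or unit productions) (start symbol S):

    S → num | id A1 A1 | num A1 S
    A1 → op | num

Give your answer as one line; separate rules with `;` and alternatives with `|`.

S → num | X1 Y1 | X2 Y2; A1 → op | num; X1 → id; X2 → num; Y1 → A1 A1; Y2 → A1 S

Introduce a nonterminal for each terminal appearing in a rule of length ≥ 2: X1 → id, X2 → num.
Binarize each right-hand side of length ≥ 3 by chaining fresh nonterminals (Y1, Y2, …): affected rules were S → X1 A1 A1; S → X2 A1 S.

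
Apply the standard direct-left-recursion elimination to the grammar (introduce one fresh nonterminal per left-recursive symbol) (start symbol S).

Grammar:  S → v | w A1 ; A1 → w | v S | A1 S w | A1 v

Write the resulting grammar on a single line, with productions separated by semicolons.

Left recursion appears on A1.
For A1: α = {S w, v}, β = {w, v S}. Rewrite as A1 → β A1' and A1' → α A1' | ε.

S → v | w A1; A1 → w A1' | v S A1'; A1' → S w A1' | v A1' | epsilon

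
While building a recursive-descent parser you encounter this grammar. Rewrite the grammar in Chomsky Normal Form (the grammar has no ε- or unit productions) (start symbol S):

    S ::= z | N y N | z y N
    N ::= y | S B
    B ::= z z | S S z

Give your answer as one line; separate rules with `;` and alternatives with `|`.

Introduce a nonterminal for each terminal appearing in a rule of length ≥ 2: X1 → y, X2 → z.
Binarize each right-hand side of length ≥ 3 by chaining fresh nonterminals (Y1, Y2, …): affected rules were S → N X1 N; S → X2 X1 N; B → S S X2.

S ::= z | N Y1 | X2 Y2; N ::= y | S B; B ::= X2 X2 | S Y3; X1 ::= y; X2 ::= z; Y1 ::= X1 N; Y2 ::= X1 N; Y3 ::= S X2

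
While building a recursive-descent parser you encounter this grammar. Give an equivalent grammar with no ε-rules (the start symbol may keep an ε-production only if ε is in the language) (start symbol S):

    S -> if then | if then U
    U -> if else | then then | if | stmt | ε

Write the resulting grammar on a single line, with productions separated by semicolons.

The nullable symbols are {U}.
ε ∉ L(G), so no ε-production is kept.

S -> if then | if then U; U -> if else | then then | if | stmt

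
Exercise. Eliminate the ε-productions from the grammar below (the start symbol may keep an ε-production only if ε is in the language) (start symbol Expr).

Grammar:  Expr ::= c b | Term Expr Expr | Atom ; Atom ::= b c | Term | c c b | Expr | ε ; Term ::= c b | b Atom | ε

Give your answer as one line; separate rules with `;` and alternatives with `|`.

Nullable set = {Atom, Expr, Term}.
ε ∈ L(G) since Expr is nullable, so keep Expr → ε.
Add the nullable-subset variants: Expr → Term Expr Expr gives Term Expr Expr | Term Expr | Term | Expr Expr. Term → b Atom gives b Atom | b.

Expr ::= c b | Term Expr Expr | Term Expr | Term | Expr Expr | Atom | ε; Atom ::= b c | Term | c c b | Expr; Term ::= c b | b Atom | b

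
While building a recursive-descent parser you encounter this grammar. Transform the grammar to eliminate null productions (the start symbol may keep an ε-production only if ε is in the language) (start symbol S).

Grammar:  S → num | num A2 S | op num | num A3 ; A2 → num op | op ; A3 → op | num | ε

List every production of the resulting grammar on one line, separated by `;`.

Nullable set = {A3}.
ε ∉ L(G), so no ε-production is kept.

S → num | num A2 S | op num | num A3; A2 → num op | op; A3 → op | num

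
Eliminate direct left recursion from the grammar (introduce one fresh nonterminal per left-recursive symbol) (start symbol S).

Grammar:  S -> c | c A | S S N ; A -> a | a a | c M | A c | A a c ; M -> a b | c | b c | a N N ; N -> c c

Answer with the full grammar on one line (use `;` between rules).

S -> c S' | c A S'; A -> a A' | a a A' | c M A'; M -> a b | c | b c | a N N; N -> c c; S' -> S N S' | ε; A' -> c A' | a c A' | ε

Directly left-recursive nonterminals: S, A.
For S: α = {S N}, β = {c, c A}. Rewrite as S → β S' and S' → α S' | ε.
For A: α = {c, a c}, β = {a, a a, c M}. Rewrite as A → β A' and A' → α A' | ε.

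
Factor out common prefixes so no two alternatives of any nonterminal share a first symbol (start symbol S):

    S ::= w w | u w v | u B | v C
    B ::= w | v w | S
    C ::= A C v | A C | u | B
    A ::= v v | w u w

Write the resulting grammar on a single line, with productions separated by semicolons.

S ::= w w | v C | u S'; B ::= w | v w | S; C ::= u | B | A C C'; A ::= v v | w u w; S' ::= w v | B; C' ::= v | ε

S has alternatives sharing prefix 'u': factor to S → u S' with S' → w v | B.
C has alternatives sharing prefix 'A C': factor to C → A C C' with C' → v | ε.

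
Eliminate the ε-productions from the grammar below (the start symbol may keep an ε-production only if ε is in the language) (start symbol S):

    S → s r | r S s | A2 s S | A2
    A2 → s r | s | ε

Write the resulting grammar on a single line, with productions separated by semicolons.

S → s r | r S s | r s | A2 s S | A2 s | s S | s | A2 | ε; A2 → s r | s

Nullable set = {A2, S}.
ε ∈ L(G) since S is nullable, so keep S → ε.
Add the nullable-subset variants: S → r S s gives r S s | r s. S → A2 s S gives A2 s S | A2 s | s S | s.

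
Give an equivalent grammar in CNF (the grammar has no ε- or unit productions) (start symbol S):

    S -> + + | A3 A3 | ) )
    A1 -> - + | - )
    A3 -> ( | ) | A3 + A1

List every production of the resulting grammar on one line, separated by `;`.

Introduce a nonterminal for each terminal appearing in a rule of length ≥ 2: X1 → +, X2 → ), X3 → -.
Binarize each right-hand side of length ≥ 3 by chaining fresh nonterminals (Y1, Y2, …): affected rules were A3 → A3 X1 A1.

S -> X1 X1 | A3 A3 | X2 X2; A1 -> X3 X1 | X3 X2; A3 -> ( | ) | A3 Y1; X1 -> +; X2 -> ); X3 -> -; Y1 -> X1 A1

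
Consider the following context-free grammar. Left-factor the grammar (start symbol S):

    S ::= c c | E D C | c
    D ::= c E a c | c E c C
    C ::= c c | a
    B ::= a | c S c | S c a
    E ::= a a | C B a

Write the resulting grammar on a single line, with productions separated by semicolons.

S has alternatives sharing prefix 'c': factor to S → c S' with S' → c | ε.
D has alternatives sharing prefix 'c E': factor to D → c E D' with D' → a c | c C.

S ::= E D C | c S'; D ::= c E D'; C ::= c c | a; B ::= a | c S c | S c a; E ::= a a | C B a; S' ::= c | ε; D' ::= a c | c C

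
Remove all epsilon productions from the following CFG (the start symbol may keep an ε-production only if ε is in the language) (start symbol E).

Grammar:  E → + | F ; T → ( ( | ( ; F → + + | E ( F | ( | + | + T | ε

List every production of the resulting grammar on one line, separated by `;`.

E → + | F | ε; T → ( ( | (; F → + + | E ( F | E ( | ( F | ( | + | + T

Nullable nonterminals: {E, F}.
ε ∈ L(G) since E is nullable, so keep E → ε.
For each production, add variants omitting each subset of nullable occurrences: F → E ( F gives E ( F | E ( | ( F | (.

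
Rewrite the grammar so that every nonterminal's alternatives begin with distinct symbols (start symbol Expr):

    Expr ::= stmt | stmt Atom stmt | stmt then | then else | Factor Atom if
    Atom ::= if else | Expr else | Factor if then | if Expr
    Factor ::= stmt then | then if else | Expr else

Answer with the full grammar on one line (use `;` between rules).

Expr ::= then else | Factor Atom if | stmt Expr1; Atom ::= Expr else | Factor if then | if Atom1; Factor ::= stmt then | then if else | Expr else; Expr1 ::= ε | Atom stmt | then; Atom1 ::= else | Expr

Expr has alternatives sharing prefix 'stmt': factor to Expr → stmt Expr1 with Expr1 → ε | Atom stmt | then.
Atom has alternatives sharing prefix 'if': factor to Atom → if Atom1 with Atom1 → else | Expr.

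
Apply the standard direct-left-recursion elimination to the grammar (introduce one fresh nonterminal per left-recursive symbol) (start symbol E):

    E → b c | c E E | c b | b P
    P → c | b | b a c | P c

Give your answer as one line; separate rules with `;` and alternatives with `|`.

Directly left-recursive nonterminal: P.
For P: α = {c}, β = {c, b, b a c}. Rewrite as P → β P' and P' → α P' | ε.

E → b c | c E E | c b | b P; P → c P' | b P' | b a c P'; P' → c P' | ε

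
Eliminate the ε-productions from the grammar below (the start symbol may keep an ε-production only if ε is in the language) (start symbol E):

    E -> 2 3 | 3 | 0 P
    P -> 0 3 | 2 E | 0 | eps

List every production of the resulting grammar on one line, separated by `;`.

Nullable set = {P}.
ε ∉ L(G), so no ε-production is kept.
Expand every rule over subsets of its nullable positions: E → 0 P gives 0 P | 0.

E -> 2 3 | 3 | 0 P | 0; P -> 0 3 | 2 E | 0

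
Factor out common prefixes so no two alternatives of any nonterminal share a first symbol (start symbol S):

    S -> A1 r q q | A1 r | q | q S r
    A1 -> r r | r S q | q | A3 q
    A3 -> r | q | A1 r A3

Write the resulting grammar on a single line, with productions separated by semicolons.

S has alternatives sharing prefix 'A1 r': factor to S → A1 r S' with S' → q q | ε.
S has alternatives sharing prefix 'q': factor to S → q S'' with S'' → ε | S r.
A1 has alternatives sharing prefix 'r': factor to A1 → r A1' with A1' → r | S q.

S -> A1 r S' | q S''; A1 -> q | A3 q | r A1'; A3 -> r | q | A1 r A3; S' -> q q | ε; S'' -> ε | S r; A1' -> r | S q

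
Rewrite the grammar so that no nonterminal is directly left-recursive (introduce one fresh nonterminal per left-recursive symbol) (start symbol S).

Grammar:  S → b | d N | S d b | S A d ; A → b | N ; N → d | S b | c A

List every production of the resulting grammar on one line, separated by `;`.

S → b S' | d N S'; A → b | N; N → d | S b | c A; S' → d b S' | A d S' | ε

Directly left-recursive nonterminal: S.
For S: α = {d b, A d}, β = {b, d N}. Rewrite as S → β S' and S' → α S' | ε.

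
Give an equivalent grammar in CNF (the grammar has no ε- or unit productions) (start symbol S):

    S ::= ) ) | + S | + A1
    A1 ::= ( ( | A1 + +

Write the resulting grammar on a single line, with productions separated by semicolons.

Introduce a nonterminal for each terminal appearing in a rule of length ≥ 2: X1 → ), X2 → +, X3 → (.
Binarize each right-hand side of length ≥ 3 by chaining fresh nonterminals (Y1, Y2, …): affected rules were A1 → A1 X2 X2.

S ::= X1 X1 | X2 S | X2 A1; A1 ::= X3 X3 | A1 Y1; X1 ::= ); X2 ::= +; X3 ::= (; Y1 ::= X2 X2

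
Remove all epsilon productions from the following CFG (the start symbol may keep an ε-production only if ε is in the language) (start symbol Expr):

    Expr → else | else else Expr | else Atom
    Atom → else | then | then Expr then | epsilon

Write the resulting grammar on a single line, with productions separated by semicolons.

Expr → else | else else Expr | else Atom; Atom → else | then | then Expr then

Nullable nonterminals: {Atom}.
ε ∉ L(G), so no ε-production is kept.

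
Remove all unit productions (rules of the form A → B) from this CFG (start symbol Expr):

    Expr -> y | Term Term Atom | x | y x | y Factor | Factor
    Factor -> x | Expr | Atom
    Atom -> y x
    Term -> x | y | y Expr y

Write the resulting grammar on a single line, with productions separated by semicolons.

Expr -> y x | x | y | Term Term Atom | y Factor; Factor -> y x | x | y | Term Term Atom | y Factor; Atom -> y x; Term -> x | y | y Expr y

Unit pairs: Expr ⇒* {Atom, Factor}; Factor ⇒* {Atom, Expr}.
For every A with A ⇒* B via unit rules, add B's non-unit alternatives to A; then delete every rule of the form X → Y.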